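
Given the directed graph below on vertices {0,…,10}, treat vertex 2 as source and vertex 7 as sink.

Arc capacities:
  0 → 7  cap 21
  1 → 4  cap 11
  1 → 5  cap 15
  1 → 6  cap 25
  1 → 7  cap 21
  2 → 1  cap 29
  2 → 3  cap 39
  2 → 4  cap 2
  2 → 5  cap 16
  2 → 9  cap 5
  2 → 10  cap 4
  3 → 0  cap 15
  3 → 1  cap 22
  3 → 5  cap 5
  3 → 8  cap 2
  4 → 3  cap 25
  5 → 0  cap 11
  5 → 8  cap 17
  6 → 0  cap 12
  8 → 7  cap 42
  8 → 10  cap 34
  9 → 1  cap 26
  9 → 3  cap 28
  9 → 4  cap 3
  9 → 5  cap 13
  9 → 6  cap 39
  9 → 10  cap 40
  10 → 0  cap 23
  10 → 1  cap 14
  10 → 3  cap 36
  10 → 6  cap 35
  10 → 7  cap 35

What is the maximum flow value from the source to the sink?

augment #1: 2→1→7 bottleneck 21, total now 21
augment #2: 2→10→7 bottleneck 4, total now 25
augment #3: 2→3→0→7 bottleneck 15, total now 40
augment #4: 2→3→8→7 bottleneck 2, total now 42
augment #5: 2→5→0→7 bottleneck 6, total now 48
augment #6: 2→5→8→7 bottleneck 10, total now 58
augment #7: 2→9→10→7 bottleneck 5, total now 63
augment #8: 2→1→5→8→7 bottleneck 7, total now 70

Maximum flow value: 70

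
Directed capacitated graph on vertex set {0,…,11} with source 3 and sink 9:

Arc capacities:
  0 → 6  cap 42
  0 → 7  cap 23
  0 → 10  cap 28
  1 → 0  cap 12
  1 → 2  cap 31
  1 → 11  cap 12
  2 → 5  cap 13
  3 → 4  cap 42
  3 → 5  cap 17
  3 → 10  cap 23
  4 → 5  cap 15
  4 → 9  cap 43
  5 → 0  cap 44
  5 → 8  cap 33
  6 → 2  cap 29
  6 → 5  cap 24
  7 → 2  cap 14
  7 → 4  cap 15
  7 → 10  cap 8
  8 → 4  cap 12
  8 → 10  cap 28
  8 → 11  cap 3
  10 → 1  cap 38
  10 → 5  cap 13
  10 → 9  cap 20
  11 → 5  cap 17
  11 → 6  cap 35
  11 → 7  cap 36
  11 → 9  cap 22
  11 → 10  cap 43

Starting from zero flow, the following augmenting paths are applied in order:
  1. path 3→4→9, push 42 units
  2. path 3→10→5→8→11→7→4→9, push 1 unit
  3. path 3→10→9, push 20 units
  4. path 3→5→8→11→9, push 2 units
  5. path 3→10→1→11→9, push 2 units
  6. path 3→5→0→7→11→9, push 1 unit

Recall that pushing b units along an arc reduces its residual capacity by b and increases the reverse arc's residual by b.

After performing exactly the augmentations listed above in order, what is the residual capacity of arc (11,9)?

after path 1 (3→4→9, push 42): res(11,9)=22
after path 2 (3→10→5→8→11→7→4→9, push 1): res(11,9)=22
after path 3 (3→10→9, push 20): res(11,9)=22
after path 4 (3→5→8→11→9, push 2): res(11,9)=20
after path 5 (3→10→1→11→9, push 2): res(11,9)=18
after path 6 (3→5→0→7→11→9, push 1): res(11,9)=17

Residual capacity of (11,9): 17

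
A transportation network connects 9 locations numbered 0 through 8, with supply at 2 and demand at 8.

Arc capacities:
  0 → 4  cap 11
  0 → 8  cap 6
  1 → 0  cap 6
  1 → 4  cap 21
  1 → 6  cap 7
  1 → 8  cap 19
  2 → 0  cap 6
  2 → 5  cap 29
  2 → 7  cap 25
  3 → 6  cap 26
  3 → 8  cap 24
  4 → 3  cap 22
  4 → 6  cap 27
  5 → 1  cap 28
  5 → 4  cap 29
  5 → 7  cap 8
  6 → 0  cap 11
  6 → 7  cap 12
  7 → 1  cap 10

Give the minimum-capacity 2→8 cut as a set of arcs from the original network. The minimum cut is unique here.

augment #1: 2→0→8 push 6
augment #2: 2→5→1→8 push 19
augment #3: 2→5→4→3→8 push 10
augment #4: 2→7→1→4→3→8 push 10
max flow = 45; residual-reachable set from 2 gives S-side
cut edges (S→T): {(2,0), (2,5), (7,1)} total cap 45

Min-cut arcs: {(2,0), (2,5), (7,1)} (total capacity 45)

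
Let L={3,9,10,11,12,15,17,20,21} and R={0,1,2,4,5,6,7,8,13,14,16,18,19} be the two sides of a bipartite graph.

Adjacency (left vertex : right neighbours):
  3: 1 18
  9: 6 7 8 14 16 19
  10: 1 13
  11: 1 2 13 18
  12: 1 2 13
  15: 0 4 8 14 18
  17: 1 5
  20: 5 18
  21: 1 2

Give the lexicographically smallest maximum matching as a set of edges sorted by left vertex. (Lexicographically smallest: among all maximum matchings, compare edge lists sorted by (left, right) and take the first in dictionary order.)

|M| = 7 (so the lex-smallest maximum matching has 7 edges)
process left vertices in ascending order; for each, take the smallest-labelled available neighbour that still permits 7 edges overall, or leave it unmatched if none does
lex-smallest matching: {3-1, 9-6, 10-13, 11-2, 15-0, 17-5, 20-18}

Lex-smallest maximum matching: {(3,1), (9,6), (10,13), (11,2), (15,0), (17,5), (20,18)}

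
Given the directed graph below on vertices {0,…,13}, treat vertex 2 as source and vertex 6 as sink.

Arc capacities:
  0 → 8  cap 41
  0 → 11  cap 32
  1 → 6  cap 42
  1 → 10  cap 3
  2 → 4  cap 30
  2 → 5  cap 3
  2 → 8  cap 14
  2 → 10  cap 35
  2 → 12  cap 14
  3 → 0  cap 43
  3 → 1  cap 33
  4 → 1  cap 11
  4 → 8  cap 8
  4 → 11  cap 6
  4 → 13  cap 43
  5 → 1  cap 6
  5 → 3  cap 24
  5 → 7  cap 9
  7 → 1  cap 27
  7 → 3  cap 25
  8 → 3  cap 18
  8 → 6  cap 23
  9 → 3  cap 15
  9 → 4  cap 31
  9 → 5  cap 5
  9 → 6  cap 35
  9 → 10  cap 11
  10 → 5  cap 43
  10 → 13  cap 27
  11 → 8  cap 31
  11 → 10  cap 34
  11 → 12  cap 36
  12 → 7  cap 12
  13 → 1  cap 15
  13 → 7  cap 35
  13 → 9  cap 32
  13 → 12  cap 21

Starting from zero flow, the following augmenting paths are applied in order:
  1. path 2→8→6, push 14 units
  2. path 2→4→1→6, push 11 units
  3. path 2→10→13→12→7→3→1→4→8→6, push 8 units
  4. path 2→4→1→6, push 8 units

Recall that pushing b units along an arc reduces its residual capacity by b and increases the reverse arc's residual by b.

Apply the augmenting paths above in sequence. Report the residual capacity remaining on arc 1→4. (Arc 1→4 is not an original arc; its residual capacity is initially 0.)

Residual capacity of (1,4): 11

after path 1 (2→8→6, push 14): res(1,4)=0
after path 2 (2→4→1→6, push 11): res(1,4)=11
after path 3 (2→10→13→12→7→3→1→4→8→6, push 8): res(1,4)=3
after path 4 (2→4→1→6, push 8): res(1,4)=11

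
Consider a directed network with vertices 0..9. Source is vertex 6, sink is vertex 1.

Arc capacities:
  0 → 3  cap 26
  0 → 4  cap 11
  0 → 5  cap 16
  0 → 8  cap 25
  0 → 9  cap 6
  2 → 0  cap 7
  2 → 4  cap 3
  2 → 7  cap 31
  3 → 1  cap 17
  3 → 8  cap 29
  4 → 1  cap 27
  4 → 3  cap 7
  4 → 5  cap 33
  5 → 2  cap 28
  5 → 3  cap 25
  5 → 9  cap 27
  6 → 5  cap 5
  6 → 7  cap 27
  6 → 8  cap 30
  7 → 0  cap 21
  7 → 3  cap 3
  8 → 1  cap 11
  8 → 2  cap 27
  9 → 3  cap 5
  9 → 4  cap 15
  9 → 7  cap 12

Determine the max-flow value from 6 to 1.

augment #1: 6→8→1 bottleneck 11, total now 11
augment #2: 6→5→3→1 bottleneck 5, total now 16
augment #3: 6→7→3→1 bottleneck 3, total now 19
augment #4: 6→7→0→3→1 bottleneck 9, total now 28
augment #5: 6→7→0→4→1 bottleneck 11, total now 39
augment #6: 6→8→2→4→1 bottleneck 3, total now 42
augment #7: 6→7→0→9→4→1 bottleneck 1, total now 43
augment #8: 6→8→2→0→9→4→1 bottleneck 5, total now 48
augment #9: 6→8→2→0→5→9→4→1 bottleneck 2, total now 50

Maximum flow value: 50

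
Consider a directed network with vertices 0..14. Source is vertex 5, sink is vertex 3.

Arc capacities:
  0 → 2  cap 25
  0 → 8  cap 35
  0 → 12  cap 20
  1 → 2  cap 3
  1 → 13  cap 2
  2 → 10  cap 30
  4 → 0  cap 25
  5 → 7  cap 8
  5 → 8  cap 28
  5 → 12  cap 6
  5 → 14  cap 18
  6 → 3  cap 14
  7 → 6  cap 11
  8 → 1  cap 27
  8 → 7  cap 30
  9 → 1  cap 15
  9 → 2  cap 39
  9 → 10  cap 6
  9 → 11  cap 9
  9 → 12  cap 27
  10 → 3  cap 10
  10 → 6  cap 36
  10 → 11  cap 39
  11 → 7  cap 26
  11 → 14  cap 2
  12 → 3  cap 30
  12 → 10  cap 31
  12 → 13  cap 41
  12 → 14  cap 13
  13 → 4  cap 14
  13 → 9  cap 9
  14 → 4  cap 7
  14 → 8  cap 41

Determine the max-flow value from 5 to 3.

augment #1: 5→12→3 bottleneck 6, total now 6
augment #2: 5→7→6→3 bottleneck 8, total now 14
augment #3: 5→8→7→6→3 bottleneck 3, total now 17
augment #4: 5→8→1→2→10→3 bottleneck 3, total now 20
augment #5: 5→14→4→0→12→3 bottleneck 7, total now 27
augment #6: 5→8→1→13→9→10→3 bottleneck 2, total now 29

Maximum flow value: 29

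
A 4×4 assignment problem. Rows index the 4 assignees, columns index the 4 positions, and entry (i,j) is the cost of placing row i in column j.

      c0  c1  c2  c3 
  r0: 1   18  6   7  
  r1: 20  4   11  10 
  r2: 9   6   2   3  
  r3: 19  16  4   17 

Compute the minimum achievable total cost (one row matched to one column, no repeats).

Minimum assignment cost: 12

optimal assignment: row0→col0 (cost 1), row1→col1 (cost 4), row2→col3 (cost 3), row3→col2 (cost 4)
total = 1 + 4 + 3 + 4 = 12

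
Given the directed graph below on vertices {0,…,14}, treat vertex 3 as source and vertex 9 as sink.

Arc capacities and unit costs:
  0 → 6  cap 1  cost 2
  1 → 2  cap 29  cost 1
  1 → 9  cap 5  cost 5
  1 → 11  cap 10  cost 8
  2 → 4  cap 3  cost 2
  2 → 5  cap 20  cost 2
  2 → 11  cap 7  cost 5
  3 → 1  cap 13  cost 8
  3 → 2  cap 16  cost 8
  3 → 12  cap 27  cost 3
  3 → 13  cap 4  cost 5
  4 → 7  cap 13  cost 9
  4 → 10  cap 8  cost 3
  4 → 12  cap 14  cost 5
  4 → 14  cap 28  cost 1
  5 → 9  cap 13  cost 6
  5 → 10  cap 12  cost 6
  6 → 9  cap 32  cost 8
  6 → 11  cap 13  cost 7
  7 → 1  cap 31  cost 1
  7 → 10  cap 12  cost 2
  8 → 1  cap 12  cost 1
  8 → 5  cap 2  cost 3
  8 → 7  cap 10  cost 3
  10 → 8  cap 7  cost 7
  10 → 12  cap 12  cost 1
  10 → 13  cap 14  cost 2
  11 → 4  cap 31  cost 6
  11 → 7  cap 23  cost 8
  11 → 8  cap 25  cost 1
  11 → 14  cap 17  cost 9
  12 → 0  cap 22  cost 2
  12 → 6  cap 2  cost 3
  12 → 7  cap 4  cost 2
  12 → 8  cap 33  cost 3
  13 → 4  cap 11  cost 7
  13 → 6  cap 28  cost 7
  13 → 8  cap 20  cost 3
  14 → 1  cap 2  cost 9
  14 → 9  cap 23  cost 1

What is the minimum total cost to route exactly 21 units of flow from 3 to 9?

Minimum cost for 21 units: 285

shortest-cost path #1: 3→12→7→1→9 push 4 @ unit cost 11 (adds 44)
shortest-cost path #2: 3→2→4→14→9 push 3 @ unit cost 12 (adds 36)
shortest-cost path #3: 3→12→8→1→9 push 1 @ unit cost 12 (adds 12)
shortest-cost path #4: 3→12→6→9 push 2 @ unit cost 14 (adds 28)
shortest-cost path #5: 3→13→4→14→9 push 4 @ unit cost 14 (adds 56)
shortest-cost path #6: 3→12→0→6→9 push 1 @ unit cost 15 (adds 15)
shortest-cost path #7: 3→12→8→5→9 push 2 @ unit cost 15 (adds 30)
shortest-cost path #8: 3→2→5→9 push 4 @ unit cost 16 (adds 64)
total cost = 285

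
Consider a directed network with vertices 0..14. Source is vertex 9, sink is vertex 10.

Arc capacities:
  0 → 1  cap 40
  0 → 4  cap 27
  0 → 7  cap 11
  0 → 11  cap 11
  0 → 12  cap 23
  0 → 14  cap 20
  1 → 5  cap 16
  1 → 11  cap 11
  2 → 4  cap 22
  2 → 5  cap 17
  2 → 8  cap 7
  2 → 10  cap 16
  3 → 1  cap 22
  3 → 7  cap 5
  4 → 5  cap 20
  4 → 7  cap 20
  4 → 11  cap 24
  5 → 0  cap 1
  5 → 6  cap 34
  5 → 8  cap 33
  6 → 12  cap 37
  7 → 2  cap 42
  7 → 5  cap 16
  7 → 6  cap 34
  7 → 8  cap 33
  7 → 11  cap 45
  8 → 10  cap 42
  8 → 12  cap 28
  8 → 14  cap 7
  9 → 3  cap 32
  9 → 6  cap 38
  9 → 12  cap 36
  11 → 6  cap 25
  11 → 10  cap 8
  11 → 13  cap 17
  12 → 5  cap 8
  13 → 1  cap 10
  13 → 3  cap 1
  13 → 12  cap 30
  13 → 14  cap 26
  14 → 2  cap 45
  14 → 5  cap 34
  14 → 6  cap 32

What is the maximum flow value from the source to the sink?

augment #1: 9→3→1→11→10 bottleneck 8, total now 8
augment #2: 9→3→7→2→10 bottleneck 5, total now 13
augment #3: 9→12→5→8→10 bottleneck 8, total now 21
augment #4: 9→3→1→5→8→10 bottleneck 14, total now 35

Maximum flow value: 35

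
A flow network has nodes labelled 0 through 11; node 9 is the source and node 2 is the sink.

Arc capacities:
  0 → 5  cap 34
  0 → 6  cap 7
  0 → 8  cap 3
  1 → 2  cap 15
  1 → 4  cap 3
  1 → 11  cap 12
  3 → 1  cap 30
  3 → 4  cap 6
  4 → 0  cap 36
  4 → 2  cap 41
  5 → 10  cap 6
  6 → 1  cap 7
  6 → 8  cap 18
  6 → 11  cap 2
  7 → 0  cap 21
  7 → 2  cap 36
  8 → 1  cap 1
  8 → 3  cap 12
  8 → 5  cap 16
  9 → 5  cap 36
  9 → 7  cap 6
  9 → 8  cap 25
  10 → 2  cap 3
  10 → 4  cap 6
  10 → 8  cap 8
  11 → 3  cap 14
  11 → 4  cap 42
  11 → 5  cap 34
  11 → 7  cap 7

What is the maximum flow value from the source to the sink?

augment #1: 9→7→2 bottleneck 6, total now 6
augment #2: 9→5→10→2 bottleneck 3, total now 9
augment #3: 9→8→1→2 bottleneck 1, total now 10
augment #4: 9→5→10→4→2 bottleneck 3, total now 13
augment #5: 9→8→3→1→2 bottleneck 12, total now 25

Maximum flow value: 25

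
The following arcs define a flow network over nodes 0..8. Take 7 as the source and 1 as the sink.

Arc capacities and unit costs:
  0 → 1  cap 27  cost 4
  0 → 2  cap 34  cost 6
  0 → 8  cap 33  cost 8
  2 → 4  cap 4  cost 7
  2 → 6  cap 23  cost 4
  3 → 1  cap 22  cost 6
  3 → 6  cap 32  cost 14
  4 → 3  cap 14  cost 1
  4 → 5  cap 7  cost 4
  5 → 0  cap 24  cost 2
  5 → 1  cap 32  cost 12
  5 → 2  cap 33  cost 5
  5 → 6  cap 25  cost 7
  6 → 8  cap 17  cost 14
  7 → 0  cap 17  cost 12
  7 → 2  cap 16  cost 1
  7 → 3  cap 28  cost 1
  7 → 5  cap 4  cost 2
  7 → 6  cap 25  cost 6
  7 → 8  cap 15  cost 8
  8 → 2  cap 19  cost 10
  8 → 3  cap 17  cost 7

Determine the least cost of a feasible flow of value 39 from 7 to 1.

Minimum cost for 39 units: 394

shortest-cost path #1: 7→3→1 push 22 @ unit cost 7 (adds 154)
shortest-cost path #2: 7→5→0→1 push 4 @ unit cost 8 (adds 32)
shortest-cost path #3: 7→0→1 push 13 @ unit cost 16 (adds 208)
total cost = 394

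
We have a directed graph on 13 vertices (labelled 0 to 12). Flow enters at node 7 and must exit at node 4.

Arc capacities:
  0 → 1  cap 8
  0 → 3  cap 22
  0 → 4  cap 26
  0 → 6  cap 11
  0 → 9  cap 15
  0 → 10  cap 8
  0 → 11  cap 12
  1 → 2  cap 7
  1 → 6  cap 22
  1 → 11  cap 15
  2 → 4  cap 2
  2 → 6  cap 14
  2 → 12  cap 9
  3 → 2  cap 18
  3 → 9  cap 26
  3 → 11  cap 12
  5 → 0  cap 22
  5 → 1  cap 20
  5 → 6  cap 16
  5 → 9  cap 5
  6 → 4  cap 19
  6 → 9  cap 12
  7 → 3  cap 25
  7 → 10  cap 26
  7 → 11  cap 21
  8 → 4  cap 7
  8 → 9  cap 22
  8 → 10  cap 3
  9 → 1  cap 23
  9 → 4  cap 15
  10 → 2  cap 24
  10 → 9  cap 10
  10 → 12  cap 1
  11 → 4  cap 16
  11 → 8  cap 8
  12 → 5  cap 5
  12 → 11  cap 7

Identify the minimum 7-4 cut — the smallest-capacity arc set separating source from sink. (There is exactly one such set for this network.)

augment #1: 7→11→4 push 16
augment #2: 7→3→2→4 push 2
augment #3: 7→3→9→4 push 15
augment #4: 7→11→8→4 push 5
augment #5: 7→3→2→6→4 push 8
augment #6: 7→10→2→6→4 push 6
augment #7: 7→10→9→1→6→4 push 5
augment #8: 7→10→12→5→0→4 push 1
augment #9: 7→10→2→3→11→8→4 push 2
augment #10: 7→10→2→12→5→0→4 push 4
max flow = 64; residual-reachable set from 7 gives S-side
cut edges (S→T): {(2,4), (6,4), (8,4), (9,4), (11,4), (12,5)} total cap 64

Min-cut arcs: {(2,4), (6,4), (8,4), (9,4), (11,4), (12,5)} (total capacity 64)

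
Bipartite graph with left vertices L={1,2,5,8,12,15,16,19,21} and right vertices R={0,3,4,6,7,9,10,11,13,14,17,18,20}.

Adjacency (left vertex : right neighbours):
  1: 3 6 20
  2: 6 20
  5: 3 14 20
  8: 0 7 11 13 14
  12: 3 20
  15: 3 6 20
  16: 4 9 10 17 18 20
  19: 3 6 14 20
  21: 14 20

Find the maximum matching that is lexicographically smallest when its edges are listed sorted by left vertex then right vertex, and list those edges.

Lex-smallest maximum matching: {(1,3), (2,6), (5,14), (8,0), (12,20), (16,4)}

|M| = 6 (so the lex-smallest maximum matching has 6 edges)
process left vertices in ascending order; for each, take the smallest-labelled available neighbour that still permits 6 edges overall, or leave it unmatched if none does
lex-smallest matching: {1-3, 2-6, 5-14, 8-0, 12-20, 16-4}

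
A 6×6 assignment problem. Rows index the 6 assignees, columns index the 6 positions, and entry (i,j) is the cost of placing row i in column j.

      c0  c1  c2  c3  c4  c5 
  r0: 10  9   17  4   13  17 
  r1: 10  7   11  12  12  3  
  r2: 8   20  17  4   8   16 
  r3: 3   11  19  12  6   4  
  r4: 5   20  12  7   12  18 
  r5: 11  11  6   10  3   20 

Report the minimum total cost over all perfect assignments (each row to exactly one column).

optimal assignment: row0→col1 (cost 9), row1→col5 (cost 3), row2→col3 (cost 4), row3→col4 (cost 6), row4→col0 (cost 5), row5→col2 (cost 6)
total = 9 + 3 + 4 + 6 + 5 + 6 = 33

Minimum assignment cost: 33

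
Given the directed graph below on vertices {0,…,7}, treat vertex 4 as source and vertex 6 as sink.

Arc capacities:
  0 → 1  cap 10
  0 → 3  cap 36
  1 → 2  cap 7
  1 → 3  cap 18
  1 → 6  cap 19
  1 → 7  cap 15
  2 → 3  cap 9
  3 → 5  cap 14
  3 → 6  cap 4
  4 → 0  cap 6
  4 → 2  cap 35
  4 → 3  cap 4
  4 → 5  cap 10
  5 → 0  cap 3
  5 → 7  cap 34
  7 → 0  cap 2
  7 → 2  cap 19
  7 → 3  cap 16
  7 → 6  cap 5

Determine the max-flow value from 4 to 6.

augment #1: 4→3→6 bottleneck 4, total now 4
augment #2: 4→0→1→6 bottleneck 6, total now 10
augment #3: 4→5→7→6 bottleneck 5, total now 15
augment #4: 4→5→0→1→6 bottleneck 3, total now 18
augment #5: 4→5→7→0→1→6 bottleneck 1, total now 19

Maximum flow value: 19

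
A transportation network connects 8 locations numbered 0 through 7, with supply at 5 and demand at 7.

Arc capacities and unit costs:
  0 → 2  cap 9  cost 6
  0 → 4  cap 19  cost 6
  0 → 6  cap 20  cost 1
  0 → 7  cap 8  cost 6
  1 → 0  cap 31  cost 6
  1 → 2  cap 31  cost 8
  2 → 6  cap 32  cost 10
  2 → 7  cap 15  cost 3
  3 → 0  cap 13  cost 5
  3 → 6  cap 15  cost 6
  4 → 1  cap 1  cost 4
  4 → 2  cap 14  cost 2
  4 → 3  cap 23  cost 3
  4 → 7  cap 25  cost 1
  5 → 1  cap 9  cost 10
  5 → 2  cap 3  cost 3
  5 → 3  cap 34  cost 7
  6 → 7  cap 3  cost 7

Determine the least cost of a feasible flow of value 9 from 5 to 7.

Minimum cost for 9 units: 126

shortest-cost path #1: 5→2→7 push 3 @ unit cost 6 (adds 18)
shortest-cost path #2: 5→3→0→7 push 6 @ unit cost 18 (adds 108)
total cost = 126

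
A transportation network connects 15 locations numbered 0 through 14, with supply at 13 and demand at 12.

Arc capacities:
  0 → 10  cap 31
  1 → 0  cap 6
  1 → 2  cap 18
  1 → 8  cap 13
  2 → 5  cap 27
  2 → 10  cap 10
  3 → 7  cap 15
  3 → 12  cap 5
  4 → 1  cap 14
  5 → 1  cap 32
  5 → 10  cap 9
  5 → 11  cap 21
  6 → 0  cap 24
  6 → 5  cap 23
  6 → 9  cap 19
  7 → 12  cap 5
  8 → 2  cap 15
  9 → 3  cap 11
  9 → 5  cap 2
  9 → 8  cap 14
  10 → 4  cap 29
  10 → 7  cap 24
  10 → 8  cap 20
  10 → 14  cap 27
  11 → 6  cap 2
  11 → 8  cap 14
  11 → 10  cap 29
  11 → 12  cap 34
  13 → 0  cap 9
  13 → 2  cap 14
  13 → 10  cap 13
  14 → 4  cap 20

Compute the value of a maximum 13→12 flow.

Maximum flow value: 26

augment #1: 13→10→7→12 bottleneck 5, total now 5
augment #2: 13→2→5→11→12 bottleneck 14, total now 19
augment #3: 13→10→8→2→5→11→12 bottleneck 7, total now 26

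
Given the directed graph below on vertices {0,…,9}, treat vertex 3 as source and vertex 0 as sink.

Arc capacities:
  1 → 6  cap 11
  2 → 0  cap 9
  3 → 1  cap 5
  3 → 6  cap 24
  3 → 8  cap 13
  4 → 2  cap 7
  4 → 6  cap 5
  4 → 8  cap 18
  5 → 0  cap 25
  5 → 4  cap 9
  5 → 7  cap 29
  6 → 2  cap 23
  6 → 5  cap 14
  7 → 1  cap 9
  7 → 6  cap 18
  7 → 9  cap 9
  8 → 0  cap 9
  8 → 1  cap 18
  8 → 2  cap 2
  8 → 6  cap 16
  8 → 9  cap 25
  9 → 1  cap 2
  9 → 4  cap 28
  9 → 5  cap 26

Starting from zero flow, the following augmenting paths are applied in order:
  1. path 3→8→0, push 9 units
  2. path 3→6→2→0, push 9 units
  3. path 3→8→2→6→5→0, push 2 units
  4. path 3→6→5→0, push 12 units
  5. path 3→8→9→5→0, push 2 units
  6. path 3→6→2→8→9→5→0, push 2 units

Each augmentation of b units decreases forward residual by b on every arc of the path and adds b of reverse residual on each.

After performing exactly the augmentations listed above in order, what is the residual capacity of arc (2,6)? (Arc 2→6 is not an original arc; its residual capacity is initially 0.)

Residual capacity of (2,6): 9

after path 1 (3→8→0, push 9): res(2,6)=0
after path 2 (3→6→2→0, push 9): res(2,6)=9
after path 3 (3→8→2→6→5→0, push 2): res(2,6)=7
after path 4 (3→6→5→0, push 12): res(2,6)=7
after path 5 (3→8→9→5→0, push 2): res(2,6)=7
after path 6 (3→6→2→8→9→5→0, push 2): res(2,6)=9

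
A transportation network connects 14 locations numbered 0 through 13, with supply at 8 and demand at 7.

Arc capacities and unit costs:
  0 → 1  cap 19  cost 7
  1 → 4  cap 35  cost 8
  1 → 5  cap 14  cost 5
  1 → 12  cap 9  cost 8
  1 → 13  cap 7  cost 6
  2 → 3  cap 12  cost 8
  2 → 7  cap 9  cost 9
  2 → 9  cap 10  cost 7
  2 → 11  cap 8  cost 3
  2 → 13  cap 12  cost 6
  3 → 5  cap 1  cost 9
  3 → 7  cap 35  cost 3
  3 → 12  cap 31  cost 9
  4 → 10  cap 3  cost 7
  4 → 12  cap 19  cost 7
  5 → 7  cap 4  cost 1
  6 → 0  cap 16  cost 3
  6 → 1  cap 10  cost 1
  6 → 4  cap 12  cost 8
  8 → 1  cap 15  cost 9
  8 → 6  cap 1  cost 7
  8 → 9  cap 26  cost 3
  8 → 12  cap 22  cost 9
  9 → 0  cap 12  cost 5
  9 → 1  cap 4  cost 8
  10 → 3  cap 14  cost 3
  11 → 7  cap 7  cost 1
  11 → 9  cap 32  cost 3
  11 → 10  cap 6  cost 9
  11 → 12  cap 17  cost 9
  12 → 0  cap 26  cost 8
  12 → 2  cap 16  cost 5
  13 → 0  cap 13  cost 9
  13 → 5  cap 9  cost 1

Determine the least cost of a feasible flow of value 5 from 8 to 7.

shortest-cost path #1: 8→6→1→5→7 push 1 @ unit cost 14 (adds 14)
shortest-cost path #2: 8→1→5→7 push 3 @ unit cost 15 (adds 45)
shortest-cost path #3: 8→12→2→11→7 push 1 @ unit cost 18 (adds 18)
total cost = 77

Minimum cost for 5 units: 77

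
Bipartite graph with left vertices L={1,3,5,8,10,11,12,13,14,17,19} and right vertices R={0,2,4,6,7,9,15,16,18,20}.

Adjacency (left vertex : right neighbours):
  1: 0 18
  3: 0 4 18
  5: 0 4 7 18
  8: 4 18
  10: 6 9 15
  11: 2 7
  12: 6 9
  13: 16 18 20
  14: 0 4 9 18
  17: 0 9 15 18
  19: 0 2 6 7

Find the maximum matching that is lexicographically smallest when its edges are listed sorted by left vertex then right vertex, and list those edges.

Lex-smallest maximum matching: {(1,0), (3,4), (5,7), (8,18), (10,6), (11,2), (12,9), (13,16), (17,15)}

|M| = 9 (so the lex-smallest maximum matching has 9 edges)
process left vertices in ascending order; for each, take the smallest-labelled available neighbour that still permits 9 edges overall, or leave it unmatched if none does
lex-smallest matching: {1-0, 3-4, 5-7, 8-18, 10-6, 11-2, 12-9, 13-16, 17-15}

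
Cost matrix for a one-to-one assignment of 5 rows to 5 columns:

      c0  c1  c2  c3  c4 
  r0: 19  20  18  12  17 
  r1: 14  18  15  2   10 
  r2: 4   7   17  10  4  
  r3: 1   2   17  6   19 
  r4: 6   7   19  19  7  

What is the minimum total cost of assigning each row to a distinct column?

one of 2 optimal assignments: row0→col2 (cost 18), row1→col3 (cost 2), row2→col4 (cost 4), row3→col0 (cost 1), row4→col1 (cost 7)
total = 18 + 2 + 4 + 1 + 7 = 32

Minimum assignment cost: 32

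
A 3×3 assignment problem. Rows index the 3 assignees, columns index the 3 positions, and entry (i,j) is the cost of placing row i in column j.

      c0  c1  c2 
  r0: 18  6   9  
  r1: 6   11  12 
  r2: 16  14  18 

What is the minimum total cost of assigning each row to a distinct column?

Minimum assignment cost: 29

optimal assignment: row0→col2 (cost 9), row1→col0 (cost 6), row2→col1 (cost 14)
total = 9 + 6 + 14 = 29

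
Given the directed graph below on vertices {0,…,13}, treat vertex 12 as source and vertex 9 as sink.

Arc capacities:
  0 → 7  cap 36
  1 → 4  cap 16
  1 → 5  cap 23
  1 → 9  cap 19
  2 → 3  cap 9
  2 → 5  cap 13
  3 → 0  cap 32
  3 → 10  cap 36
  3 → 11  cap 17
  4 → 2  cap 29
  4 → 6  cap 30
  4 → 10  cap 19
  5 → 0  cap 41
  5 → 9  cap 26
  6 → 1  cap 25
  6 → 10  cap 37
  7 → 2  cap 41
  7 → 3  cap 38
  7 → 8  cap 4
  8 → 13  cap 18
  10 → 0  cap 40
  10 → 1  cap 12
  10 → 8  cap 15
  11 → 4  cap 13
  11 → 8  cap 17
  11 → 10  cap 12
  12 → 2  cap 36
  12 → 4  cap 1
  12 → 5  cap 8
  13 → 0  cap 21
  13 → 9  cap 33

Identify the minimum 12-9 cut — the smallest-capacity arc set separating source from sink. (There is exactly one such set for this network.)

augment #1: 12→5→9 push 8
augment #2: 12→2→5→9 push 13
augment #3: 12→4→6→1→9 push 1
augment #4: 12→2→3→10→1→9 push 9
max flow = 31; residual-reachable set from 12 gives S-side
cut edges (S→T): {(2,3), (2,5), (12,4), (12,5)} total cap 31

Min-cut arcs: {(2,3), (2,5), (12,4), (12,5)} (total capacity 31)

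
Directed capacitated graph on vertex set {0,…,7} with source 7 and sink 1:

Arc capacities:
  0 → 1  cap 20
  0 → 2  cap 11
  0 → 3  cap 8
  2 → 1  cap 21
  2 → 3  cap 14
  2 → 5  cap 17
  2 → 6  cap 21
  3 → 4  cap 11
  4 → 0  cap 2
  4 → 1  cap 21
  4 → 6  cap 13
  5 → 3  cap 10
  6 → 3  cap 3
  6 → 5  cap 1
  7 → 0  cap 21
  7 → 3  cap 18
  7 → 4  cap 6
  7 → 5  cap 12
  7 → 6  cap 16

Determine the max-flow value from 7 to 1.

Maximum flow value: 38

augment #1: 7→0→1 bottleneck 20, total now 20
augment #2: 7→4→1 bottleneck 6, total now 26
augment #3: 7→0→2→1 bottleneck 1, total now 27
augment #4: 7→3→4→1 bottleneck 11, total now 38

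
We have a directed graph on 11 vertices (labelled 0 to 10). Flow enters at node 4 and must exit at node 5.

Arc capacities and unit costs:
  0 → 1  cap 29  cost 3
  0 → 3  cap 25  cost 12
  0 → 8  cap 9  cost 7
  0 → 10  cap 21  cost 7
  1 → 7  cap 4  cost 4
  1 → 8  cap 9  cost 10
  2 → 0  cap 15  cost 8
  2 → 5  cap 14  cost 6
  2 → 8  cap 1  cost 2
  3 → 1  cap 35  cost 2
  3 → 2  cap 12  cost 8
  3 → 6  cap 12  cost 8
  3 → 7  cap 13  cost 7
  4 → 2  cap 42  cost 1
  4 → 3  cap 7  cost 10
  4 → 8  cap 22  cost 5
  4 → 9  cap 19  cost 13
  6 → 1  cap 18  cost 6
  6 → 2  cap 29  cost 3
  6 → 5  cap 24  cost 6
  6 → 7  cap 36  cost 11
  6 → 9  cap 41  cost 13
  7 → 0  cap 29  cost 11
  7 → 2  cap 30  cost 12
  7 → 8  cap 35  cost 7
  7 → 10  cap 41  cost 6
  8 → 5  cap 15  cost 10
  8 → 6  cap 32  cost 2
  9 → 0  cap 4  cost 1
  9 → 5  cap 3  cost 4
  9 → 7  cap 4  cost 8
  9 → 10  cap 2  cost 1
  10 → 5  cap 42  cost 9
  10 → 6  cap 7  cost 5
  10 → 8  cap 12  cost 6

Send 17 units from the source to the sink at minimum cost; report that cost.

Minimum cost for 17 units: 135

shortest-cost path #1: 4→2→5 push 14 @ unit cost 7 (adds 98)
shortest-cost path #2: 4→2→8→6→5 push 1 @ unit cost 11 (adds 11)
shortest-cost path #3: 4→8→6→5 push 2 @ unit cost 13 (adds 26)
total cost = 135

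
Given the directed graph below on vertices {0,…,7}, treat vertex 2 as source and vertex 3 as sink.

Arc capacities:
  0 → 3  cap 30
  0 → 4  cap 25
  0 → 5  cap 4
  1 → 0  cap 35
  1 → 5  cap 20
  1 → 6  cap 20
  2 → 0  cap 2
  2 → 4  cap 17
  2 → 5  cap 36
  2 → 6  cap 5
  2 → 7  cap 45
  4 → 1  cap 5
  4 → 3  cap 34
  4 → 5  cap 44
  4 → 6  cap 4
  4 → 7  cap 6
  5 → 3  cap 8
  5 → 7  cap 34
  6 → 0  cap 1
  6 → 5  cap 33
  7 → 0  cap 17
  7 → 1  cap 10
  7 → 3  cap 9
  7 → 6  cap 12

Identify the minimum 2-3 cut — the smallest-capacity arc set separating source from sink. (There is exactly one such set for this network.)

Min-cut arcs: {(2,0), (2,4), (5,3), (6,0), (7,0), (7,1), (7,3)} (total capacity 64)

augment #1: 2→0→3 push 2
augment #2: 2→4→3 push 17
augment #3: 2→5→3 push 8
augment #4: 2→7→3 push 9
augment #5: 2→6→0→3 push 1
augment #6: 2→7→0→3 push 17
augment #7: 2→7→1→0→3 push 10
max flow = 64; residual-reachable set from 2 gives S-side
cut edges (S→T): {(2,0), (2,4), (5,3), (6,0), (7,0), (7,1), (7,3)} total cap 64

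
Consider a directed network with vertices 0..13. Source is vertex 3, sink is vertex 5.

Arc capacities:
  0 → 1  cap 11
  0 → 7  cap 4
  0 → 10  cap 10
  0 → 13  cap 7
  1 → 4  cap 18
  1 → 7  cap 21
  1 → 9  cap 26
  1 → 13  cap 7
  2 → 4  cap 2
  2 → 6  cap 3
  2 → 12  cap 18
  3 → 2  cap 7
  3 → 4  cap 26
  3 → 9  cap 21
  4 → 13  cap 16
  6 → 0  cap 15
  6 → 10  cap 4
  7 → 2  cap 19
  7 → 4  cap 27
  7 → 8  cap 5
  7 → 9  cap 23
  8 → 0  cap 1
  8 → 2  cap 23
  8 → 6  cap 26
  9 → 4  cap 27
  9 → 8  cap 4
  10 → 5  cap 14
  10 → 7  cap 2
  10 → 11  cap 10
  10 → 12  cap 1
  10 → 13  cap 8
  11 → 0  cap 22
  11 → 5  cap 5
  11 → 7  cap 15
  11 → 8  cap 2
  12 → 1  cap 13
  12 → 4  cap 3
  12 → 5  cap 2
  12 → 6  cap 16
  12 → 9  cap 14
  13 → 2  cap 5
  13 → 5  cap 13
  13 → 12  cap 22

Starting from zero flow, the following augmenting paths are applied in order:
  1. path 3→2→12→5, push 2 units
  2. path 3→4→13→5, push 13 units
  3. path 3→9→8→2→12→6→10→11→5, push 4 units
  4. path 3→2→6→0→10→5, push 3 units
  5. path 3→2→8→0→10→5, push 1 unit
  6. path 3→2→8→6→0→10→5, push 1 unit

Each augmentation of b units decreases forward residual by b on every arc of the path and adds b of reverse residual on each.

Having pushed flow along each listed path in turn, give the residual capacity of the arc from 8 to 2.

Residual capacity of (8,2): 21

after path 1 (3→2→12→5, push 2): res(8,2)=23
after path 2 (3→4→13→5, push 13): res(8,2)=23
after path 3 (3→9→8→2→12→6→10→11→5, push 4): res(8,2)=19
after path 4 (3→2→6→0→10→5, push 3): res(8,2)=19
after path 5 (3→2→8→0→10→5, push 1): res(8,2)=20
after path 6 (3→2→8→6→0→10→5, push 1): res(8,2)=21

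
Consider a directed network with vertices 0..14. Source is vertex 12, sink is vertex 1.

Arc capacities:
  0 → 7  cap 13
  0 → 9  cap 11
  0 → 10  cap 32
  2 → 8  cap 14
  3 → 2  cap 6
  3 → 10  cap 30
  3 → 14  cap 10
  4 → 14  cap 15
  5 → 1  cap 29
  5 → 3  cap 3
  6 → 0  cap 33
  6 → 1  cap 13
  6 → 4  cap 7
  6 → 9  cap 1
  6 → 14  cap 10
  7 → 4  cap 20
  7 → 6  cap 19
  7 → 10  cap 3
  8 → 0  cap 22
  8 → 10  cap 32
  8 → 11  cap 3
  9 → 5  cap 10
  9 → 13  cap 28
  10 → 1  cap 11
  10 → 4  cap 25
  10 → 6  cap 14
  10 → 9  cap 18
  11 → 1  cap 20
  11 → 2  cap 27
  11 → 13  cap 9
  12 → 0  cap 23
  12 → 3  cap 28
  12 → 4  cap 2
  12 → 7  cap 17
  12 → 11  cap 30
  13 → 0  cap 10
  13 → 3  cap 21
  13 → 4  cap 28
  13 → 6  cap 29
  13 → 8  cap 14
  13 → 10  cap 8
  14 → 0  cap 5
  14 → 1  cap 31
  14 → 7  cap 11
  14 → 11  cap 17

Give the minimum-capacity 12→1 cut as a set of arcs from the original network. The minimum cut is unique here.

Min-cut arcs: {(6,1), (9,5), (10,1), (11,1), (14,1)} (total capacity 85)

augment #1: 12→11→1 push 20
augment #2: 12→0→10→1 push 11
augment #3: 12→3→14→1 push 10
augment #4: 12→4→14→1 push 2
augment #5: 12→7→6→1 push 13
augment #6: 12→0→9→5→1 push 10
augment #7: 12→7→4→14→1 push 4
augment #8: 12→0→7→4→14→1 push 2
augment #9: 12→3→10→4→14→1 push 7
augment #10: 12→3→10→6→14→1 push 6
max flow = 85; residual-reachable set from 12 gives S-side
cut edges (S→T): {(6,1), (9,5), (10,1), (11,1), (14,1)} total cap 85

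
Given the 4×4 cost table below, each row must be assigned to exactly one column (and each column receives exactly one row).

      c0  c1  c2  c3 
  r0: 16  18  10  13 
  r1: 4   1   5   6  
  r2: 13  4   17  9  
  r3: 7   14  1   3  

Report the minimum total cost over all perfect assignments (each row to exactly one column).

Minimum assignment cost: 21

optimal assignment: row0→col2 (cost 10), row1→col0 (cost 4), row2→col1 (cost 4), row3→col3 (cost 3)
total = 10 + 4 + 4 + 3 = 21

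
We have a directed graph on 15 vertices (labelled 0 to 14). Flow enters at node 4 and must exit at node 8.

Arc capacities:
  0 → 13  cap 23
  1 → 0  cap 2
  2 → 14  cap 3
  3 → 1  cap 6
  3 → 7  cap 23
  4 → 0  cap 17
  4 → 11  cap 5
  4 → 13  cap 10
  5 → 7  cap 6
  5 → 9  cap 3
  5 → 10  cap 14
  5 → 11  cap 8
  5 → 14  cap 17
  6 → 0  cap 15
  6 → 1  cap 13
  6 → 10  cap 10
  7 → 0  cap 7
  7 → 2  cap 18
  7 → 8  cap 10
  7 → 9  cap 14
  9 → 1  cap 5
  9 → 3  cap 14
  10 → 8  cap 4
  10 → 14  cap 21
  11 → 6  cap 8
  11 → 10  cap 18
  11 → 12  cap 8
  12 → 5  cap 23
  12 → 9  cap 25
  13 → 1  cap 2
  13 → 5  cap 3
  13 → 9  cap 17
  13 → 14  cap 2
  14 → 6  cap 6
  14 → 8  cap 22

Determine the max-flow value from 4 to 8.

augment #1: 4→11→10→8 bottleneck 4, total now 4
augment #2: 4→13→14→8 bottleneck 2, total now 6
augment #3: 4→11→10→14→8 bottleneck 1, total now 7
augment #4: 4→13→5→7→8 bottleneck 3, total now 10
augment #5: 4→13→9→3→7→8 bottleneck 5, total now 15
augment #6: 4→0→13→9→3→7→8 bottleneck 2, total now 17
augment #7: 4→0→13→9→3→7→2→14→8 bottleneck 3, total now 20
augment #8: 4→0→13→9→3→7→5→14→8 bottleneck 3, total now 23

Maximum flow value: 23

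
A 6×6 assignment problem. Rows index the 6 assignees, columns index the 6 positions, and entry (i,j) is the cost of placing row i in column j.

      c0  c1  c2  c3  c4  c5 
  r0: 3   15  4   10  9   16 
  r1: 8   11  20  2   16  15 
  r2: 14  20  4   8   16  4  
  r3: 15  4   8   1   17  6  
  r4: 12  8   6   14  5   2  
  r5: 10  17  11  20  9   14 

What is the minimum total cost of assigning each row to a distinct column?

Minimum assignment cost: 24

optimal assignment: row0→col0 (cost 3), row1→col3 (cost 2), row2→col2 (cost 4), row3→col1 (cost 4), row4→col5 (cost 2), row5→col4 (cost 9)
total = 3 + 2 + 4 + 4 + 2 + 9 = 24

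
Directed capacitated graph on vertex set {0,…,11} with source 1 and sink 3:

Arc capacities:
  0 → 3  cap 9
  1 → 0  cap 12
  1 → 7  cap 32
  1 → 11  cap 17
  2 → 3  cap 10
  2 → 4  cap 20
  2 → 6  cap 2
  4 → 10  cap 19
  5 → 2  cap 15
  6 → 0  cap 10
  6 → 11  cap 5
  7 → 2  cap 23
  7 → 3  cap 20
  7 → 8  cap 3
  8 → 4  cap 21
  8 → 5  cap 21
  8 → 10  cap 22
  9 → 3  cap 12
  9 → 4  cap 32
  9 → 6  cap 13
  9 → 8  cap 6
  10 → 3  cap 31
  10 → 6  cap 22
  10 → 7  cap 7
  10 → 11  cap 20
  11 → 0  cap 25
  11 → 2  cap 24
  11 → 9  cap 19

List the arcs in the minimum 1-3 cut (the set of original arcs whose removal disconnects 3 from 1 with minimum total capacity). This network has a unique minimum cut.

augment #1: 1→0→3 push 9
augment #2: 1→7→3 push 20
augment #3: 1→7→2→3 push 10
augment #4: 1→11→9→3 push 12
augment #5: 1→7→8→10→3 push 2
augment #6: 1→11→2→4→10→3 push 5
max flow = 58; residual-reachable set from 1 gives S-side
cut edges (S→T): {(0,3), (1,7), (1,11)} total cap 58

Min-cut arcs: {(0,3), (1,7), (1,11)} (total capacity 58)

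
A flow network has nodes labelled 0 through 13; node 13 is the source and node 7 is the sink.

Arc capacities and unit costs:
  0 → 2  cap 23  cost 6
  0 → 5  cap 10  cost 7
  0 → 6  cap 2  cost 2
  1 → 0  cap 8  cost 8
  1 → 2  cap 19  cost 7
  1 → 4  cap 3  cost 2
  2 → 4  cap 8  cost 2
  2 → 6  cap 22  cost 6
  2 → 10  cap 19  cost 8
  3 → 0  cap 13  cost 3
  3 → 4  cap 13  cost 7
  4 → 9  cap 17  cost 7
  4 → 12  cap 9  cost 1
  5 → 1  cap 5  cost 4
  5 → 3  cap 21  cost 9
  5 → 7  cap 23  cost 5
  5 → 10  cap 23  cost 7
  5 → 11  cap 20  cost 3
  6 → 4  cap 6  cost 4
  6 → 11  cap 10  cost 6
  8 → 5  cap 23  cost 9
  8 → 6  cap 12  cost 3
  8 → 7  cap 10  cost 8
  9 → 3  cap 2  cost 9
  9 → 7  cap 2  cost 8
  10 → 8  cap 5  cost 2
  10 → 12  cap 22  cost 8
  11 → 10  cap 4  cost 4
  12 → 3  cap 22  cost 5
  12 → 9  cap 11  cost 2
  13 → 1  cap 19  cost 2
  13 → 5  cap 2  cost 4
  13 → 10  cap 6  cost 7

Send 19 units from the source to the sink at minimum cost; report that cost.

shortest-cost path #1: 13→5→7 push 2 @ unit cost 9 (adds 18)
shortest-cost path #2: 13→1→4→12→9→7 push 2 @ unit cost 15 (adds 30)
shortest-cost path #3: 13→10→8→7 push 5 @ unit cost 17 (adds 85)
shortest-cost path #4: 13→1→0→5→7 push 8 @ unit cost 22 (adds 176)
shortest-cost path #5: 13→1→4→12→3→0→5→7 push 1 @ unit cost 25 (adds 25)
shortest-cost path #6: 13→1→2→4→12→3→0→5→7 push 1 @ unit cost 32 (adds 32)
total cost = 366

Minimum cost for 19 units: 366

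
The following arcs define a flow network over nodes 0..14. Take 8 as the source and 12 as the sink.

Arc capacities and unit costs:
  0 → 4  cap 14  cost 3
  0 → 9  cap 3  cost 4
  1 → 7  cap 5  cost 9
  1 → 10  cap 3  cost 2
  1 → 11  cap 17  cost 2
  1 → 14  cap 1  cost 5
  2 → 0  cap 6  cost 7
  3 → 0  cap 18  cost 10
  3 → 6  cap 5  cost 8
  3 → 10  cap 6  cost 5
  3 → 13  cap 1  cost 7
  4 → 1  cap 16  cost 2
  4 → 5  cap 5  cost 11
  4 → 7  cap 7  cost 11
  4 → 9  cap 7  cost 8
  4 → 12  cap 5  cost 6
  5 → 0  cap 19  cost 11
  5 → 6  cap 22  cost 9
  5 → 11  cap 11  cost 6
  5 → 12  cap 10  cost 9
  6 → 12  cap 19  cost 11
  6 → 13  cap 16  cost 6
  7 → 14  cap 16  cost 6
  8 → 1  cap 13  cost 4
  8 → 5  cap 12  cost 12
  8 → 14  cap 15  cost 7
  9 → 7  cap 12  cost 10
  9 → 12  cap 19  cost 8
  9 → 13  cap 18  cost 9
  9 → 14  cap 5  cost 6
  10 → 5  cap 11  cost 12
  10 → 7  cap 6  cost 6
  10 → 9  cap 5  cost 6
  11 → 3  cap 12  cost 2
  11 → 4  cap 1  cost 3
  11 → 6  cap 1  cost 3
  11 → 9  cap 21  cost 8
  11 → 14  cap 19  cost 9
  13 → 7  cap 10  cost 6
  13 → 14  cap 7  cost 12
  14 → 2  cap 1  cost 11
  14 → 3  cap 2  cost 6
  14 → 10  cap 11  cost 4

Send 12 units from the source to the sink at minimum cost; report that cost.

shortest-cost path #1: 8→1→11→4→12 push 1 @ unit cost 15 (adds 15)
shortest-cost path #2: 8→1→11→6→12 push 1 @ unit cost 20 (adds 20)
shortest-cost path #3: 8→1→10→9→12 push 3 @ unit cost 20 (adds 60)
shortest-cost path #4: 8→5→12 push 7 @ unit cost 21 (adds 147)
total cost = 242

Minimum cost for 12 units: 242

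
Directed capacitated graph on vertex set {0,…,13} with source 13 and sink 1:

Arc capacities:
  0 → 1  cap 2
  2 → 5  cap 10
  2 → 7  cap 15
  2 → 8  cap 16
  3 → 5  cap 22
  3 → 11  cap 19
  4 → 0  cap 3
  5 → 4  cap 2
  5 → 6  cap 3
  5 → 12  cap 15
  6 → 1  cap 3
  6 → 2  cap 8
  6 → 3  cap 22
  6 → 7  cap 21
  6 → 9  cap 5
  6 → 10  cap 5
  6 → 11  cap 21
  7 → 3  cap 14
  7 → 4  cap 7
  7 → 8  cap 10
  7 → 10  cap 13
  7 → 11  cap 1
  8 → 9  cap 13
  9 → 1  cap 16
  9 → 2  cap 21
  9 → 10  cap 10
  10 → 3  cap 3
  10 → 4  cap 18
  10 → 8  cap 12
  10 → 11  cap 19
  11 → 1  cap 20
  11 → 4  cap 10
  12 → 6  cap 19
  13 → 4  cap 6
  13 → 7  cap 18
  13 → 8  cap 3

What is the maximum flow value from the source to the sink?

augment #1: 13→4→0→1 bottleneck 2, total now 2
augment #2: 13→7→11→1 bottleneck 1, total now 3
augment #3: 13→8→9→1 bottleneck 3, total now 6
augment #4: 13→7→3→11→1 bottleneck 14, total now 20
augment #5: 13→7→8→9→1 bottleneck 3, total now 23

Maximum flow value: 23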